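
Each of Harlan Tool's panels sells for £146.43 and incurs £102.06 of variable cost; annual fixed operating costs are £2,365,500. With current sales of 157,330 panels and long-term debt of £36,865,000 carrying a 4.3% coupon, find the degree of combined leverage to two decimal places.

Contribution at this volume is 157,330 × £44.37 = £6,980,732.10.
Operating income = contribution − fixed costs = £6,980,732.10 − £2,365,500 = £4,615,232.10. Interest = £1,585,195.00, so EBIT − I = £3,030,037.10.
Degree of total leverage = total CM / (EBIT − interest) = £6,980,732.10 / £3,030,037.10 = 2.3038.

2.30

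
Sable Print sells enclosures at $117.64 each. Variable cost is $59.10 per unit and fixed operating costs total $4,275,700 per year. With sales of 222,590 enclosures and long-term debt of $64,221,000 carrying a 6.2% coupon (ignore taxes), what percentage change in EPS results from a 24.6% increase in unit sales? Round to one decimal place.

+67.2%

At 222,590 units, contribution = 222,590 × $58.54 = $13,030,418.60.
Subtracting fixed costs: EBIT = $13,030,418.60 − $4,275,700 = $8,754,718.60.
Interest = $3,981,702.00, so EBIT − I = $4,773,016.60.
DCL = total CM / (EBIT − I) = $13,030,418.60 / $4,773,016.60 = 2.7300.
EPS therefore changes by 2.7300 × (+24.6%) = +67.2%.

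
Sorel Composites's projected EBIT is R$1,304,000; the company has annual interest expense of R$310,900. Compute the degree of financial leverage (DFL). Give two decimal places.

Annual interest charges come to R$310,900.00.
DFL = EBIT ÷ (EBIT − I) = R$1,304,000 ÷ (R$1,304,000 − R$310,900.00) = R$1,304,000 ÷ R$993,100.00 = 1.3131.

1.31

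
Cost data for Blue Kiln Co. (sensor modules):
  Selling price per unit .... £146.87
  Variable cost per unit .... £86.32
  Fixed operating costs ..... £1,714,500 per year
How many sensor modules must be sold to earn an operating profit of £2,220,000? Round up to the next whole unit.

Contribution margin per unit = £146.87 − £86.32 = £60.55.
Units = (FC + target) / CM = (£1,714,500 + £2,220,000) / £60.55 = 64,979.36, so 64,980 sensor modules.

64,980 sensor modules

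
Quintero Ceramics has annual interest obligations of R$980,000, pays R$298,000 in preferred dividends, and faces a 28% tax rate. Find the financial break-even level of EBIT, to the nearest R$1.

R$1,393,889

Grossing the preferred dividend up to pre-tax terms: R$298,000 / (1 − 0.28) = R$413,888.89.
Financial break-even EBIT = interest + D_p ÷ (1 − t) = R$980,000 + R$413,888.89 = R$1,393,888.89.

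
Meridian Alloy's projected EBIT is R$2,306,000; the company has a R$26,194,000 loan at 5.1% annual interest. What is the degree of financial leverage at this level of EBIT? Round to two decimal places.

2.38

Interest = R$1,335,894.00.
DFL = EBIT ÷ (EBIT − I) = R$2,306,000 ÷ (R$2,306,000 − R$1,335,894.00) = R$2,306,000 ÷ R$970,106.00 = 2.3771.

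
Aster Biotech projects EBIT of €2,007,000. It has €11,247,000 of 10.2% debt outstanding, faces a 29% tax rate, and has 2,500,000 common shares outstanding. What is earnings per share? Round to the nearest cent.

Interest = €1,147,194.00, so EBT = €2,007,000 − €1,147,194.00 = €859,806.00.
After tax at 29%: net income = €859,806.00 × 0.71 = €610,462.26.
EPS = €610,462.26 ÷ 2,500,000 = €0.24.

€0.24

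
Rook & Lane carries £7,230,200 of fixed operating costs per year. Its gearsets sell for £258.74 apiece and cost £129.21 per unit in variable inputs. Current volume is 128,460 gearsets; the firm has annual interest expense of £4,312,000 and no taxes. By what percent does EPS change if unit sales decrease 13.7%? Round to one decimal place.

-44.7%

Contribution at this volume is 128,460 × £129.53 = £16,639,423.80.
EBIT = £16,639,423.80 − £7,230,200 = £9,409,223.80.
Interest = £4,312,000.00, so EBIT − I = £5,097,223.80.
Degree of combined leverage = contribution ÷ (EBIT − I) = £16,639,423.80 ÷ £5,097,223.80 = 3.2644.
EPS therefore changes by 3.2644 × (-13.7%) = -44.7%.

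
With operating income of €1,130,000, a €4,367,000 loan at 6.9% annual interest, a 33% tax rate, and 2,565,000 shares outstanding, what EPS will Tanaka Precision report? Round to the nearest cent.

€0.22

Interest = €301,323.00, so EBT = €1,130,000 − €301,323.00 = €828,677.00.
After tax at 33%: net income = €828,677.00 × 0.67 = €555,213.59.
Per share: €555,213.59 / 2,565,000 shares = €0.22.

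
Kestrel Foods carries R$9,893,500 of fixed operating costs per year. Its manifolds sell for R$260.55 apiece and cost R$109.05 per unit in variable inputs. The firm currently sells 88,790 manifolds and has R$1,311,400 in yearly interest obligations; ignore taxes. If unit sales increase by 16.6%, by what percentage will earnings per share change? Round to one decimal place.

Contribution at this volume is 88,790 × R$151.50 = R$13,451,685.00.
Subtracting fixed costs: EBIT = R$13,451,685.00 − R$9,893,500 = R$3,558,185.00.
After interest of R$1,311,400.00, pre-tax earnings = R$2,246,785.00.
Degree of combined leverage = contribution ÷ (EBIT − I) = R$13,451,685.00 ÷ R$2,246,785.00 = 5.9871.
%ΔEPS = DCL × %ΔSales = 5.9871 × +16.6% = +99.4%.

+99.4%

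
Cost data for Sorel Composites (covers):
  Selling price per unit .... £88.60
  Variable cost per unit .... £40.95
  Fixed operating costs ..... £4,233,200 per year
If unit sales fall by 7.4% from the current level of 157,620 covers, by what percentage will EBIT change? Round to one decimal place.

-17.0%

At 157,620 units, contribution = 157,620 × £47.65 = £7,510,593.00.
Subtracting fixed costs: EBIT = £7,510,593.00 − £4,233,200 = £3,277,393.00.
DOL = contribution ÷ EBIT = £7,510,593.00 ÷ £3,277,393.00 = 2.2916.
So EBIT moves 2.2916 × (-7.4%) = -17.0%.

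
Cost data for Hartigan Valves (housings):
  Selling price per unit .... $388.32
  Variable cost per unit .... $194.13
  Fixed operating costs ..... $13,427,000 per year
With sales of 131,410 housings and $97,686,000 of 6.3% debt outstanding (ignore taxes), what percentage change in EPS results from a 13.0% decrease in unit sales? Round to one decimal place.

-55.9%

Contribution at this volume is 131,410 × $194.19 = $25,518,507.90.
Operating income = contribution − fixed costs = $25,518,507.90 − $13,427,000 = $12,091,507.90.
Interest = $6,154,218.00, so EBIT − I = $5,937,289.90.
Degree of combined leverage = contribution ÷ (EBIT − I) = $25,518,507.90 ÷ $5,937,289.90 = 4.2980.
EPS therefore changes by 4.2980 × (-13.0%) = -55.9%.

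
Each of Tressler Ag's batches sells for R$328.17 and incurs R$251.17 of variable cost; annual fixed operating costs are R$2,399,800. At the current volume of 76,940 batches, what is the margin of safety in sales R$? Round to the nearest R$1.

Each unit contributes R$328.17 − R$251.17 = R$77.00. Break-even units = R$2,399,800 ÷ R$77.00 = 31,166.23; break-even revenue = 31,166.23 × R$328.17 = R$10,227,822.94.
Actual sales revenue = 76,940 × R$328.17 = R$25,249,399.80.
Margin of safety = R$25,249,399.80 − R$10,227,822.94 = R$15,021,577.

R$15,021,577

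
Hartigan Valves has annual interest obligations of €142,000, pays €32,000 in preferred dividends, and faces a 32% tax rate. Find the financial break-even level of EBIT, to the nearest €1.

€189,059

Grossing the preferred dividend up to pre-tax terms: €32,000 / (1 − 0.32) = €47,058.82.
Financial break-even EBIT = interest + D_p ÷ (1 − t) = €142,000 + €47,058.82 = €189,058.82.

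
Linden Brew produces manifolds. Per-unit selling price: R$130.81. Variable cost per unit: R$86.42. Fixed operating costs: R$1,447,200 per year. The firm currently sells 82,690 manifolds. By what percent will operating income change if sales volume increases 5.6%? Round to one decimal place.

+9.2%

Contribution at this volume is 82,690 × R$44.39 = R$3,670,609.10.
Subtracting fixed costs: EBIT = R$3,670,609.10 − R$1,447,200 = R$2,223,409.10.
So DOL = total CM / EBIT = R$3,670,609.10 / R$2,223,409.10 = 1.6509.
So EBIT moves 1.6509 × (+5.6%) = +9.2%.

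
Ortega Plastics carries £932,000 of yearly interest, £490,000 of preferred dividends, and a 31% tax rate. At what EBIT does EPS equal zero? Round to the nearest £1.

Preferred dividends are paid after tax, so their pre-tax equivalent is £490,000 ÷ (1 − 0.31) = £710,144.93.
Financial break-even EBIT = interest + D_p ÷ (1 − t) = £932,000 + £710,144.93 = £1,642,144.93.

£1,642,145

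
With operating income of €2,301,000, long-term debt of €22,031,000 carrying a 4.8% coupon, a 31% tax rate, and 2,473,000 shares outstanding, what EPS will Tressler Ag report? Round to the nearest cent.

€0.35

Interest = €1,057,488.00, so EBT = €2,301,000 − €1,057,488.00 = €1,243,512.00.
Net income = €1,243,512.00 × (1 − 0.31) = €858,023.28.
EPS = €858,023.28 ÷ 2,473,000 = €0.35.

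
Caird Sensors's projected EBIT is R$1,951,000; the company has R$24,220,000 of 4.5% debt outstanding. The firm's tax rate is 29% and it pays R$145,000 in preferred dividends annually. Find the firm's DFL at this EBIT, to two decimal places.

Annual interest charges come to R$1,089,900.00.
Pre-tax preferred-dividend burden = R$145,000 ÷ (1 − 0.29) = R$204,225.35.
DFL = EBIT ÷ [EBIT − I − D_p/(1−t)] = R$1,951,000 ÷ [R$1,951,000 − R$1,089,900.00 − R$204,225.35] = R$1,951,000 ÷ R$656,874.65 = 2.9701.

2.97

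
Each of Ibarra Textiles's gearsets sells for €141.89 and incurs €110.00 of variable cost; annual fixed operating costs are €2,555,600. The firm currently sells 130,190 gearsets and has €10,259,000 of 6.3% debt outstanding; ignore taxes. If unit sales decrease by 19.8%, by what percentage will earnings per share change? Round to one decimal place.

Contribution at this volume is 130,190 × €31.89 = €4,151,759.10.
Subtracting fixed costs: EBIT = €4,151,759.10 − €2,555,600 = €1,596,159.10.
After interest of €646,317.00, pre-tax earnings = €949,842.10.
Degree of combined leverage = contribution ÷ (EBIT − I) = €4,151,759.10 ÷ €949,842.10 = 4.3710.
%ΔEPS = DCL × %ΔSales = 4.3710 × -19.8% = -86.5%.

-86.5%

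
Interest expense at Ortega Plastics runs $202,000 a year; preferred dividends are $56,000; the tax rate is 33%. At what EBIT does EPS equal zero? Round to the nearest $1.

Grossing the preferred dividend up to pre-tax terms: $56,000 / (1 − 0.33) = $83,582.09.
Financial break-even EBIT = interest + D_p ÷ (1 − t) = $202,000 + $83,582.09 = $285,582.09.

$285,582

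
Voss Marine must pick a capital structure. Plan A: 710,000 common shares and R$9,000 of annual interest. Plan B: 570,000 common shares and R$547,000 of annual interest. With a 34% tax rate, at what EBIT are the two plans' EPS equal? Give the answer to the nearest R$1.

R$2,737,429

Set EPS_A = EPS_B: (EBIT − R$9,000)(1 − 0.34) ÷ 710,000 = (EBIT − R$547,000)(1 − 0.34) ÷ 570,000.
Cancelling (1 − t) and cross-multiplying: 570,000·(EBIT − 9,000) = 710,000·(EBIT − 547,000).
EBIT × (710,000 − 570,000) = 547,000 × 710,000 − 9,000 × 570,000 = 383,240,000,000, so EBIT = 383,240,000,000 ÷ 140,000 = 2,737,428.57.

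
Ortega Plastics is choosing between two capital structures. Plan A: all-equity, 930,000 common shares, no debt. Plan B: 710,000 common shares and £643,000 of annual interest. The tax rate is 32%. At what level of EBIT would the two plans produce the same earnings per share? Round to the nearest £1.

£2,718,136

At indifference, (EBIT − 0)(1 − t)/930,000 = (EBIT − 643,000)(1 − t)/710,000.
Cancelling (1 − t) and cross-multiplying: 710,000·(EBIT − 0) = 930,000·(EBIT − 643,000).
EBIT × (930,000 − 710,000) = 643,000 × 930,000 − 0 × 710,000 = 597,990,000,000, so EBIT = 597,990,000,000 ÷ 220,000 = 2,718,136.36.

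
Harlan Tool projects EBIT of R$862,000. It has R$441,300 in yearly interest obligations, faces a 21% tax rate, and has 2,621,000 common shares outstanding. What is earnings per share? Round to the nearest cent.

R$0.13

Pre-tax income = R$862,000 − R$441,300.00 = R$420,700.00.
Net income = R$420,700.00 × (1 − 0.21) = R$332,353.00.
EPS = R$332,353.00 ÷ 2,621,000 = R$0.13.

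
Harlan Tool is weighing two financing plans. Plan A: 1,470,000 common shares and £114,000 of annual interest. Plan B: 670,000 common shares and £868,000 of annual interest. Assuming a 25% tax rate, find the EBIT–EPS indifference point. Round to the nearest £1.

£1,499,475

At indifference, (EBIT − 114,000)(1 − t)/1,470,000 = (EBIT − 868,000)(1 − t)/670,000.
Cancelling (1 − t) and cross-multiplying: 670,000·(EBIT − 114,000) = 1,470,000·(EBIT − 868,000).
Solving, EBIT = (868,000·1,470,000 − 114,000·670,000) / (1,470,000 − 670,000) = 1,199,580,000,000 / 800,000 = 1,499,475.00.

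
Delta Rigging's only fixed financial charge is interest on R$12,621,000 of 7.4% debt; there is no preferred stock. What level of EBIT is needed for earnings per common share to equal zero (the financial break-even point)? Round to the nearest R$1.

Annual interest = 7.4% × R$12,621,000 = R$933,954.00.
With no preferred dividends, EPS = 0 when EBIT exactly covers interest, so the financial break-even EBIT is R$933,954.00.

R$933,954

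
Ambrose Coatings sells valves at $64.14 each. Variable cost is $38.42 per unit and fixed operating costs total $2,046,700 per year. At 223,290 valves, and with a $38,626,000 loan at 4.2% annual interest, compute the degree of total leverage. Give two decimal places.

2.77

Total contribution margin = 223,290 × $25.72 = $5,743,018.80.
Operating income = contribution − fixed costs = $5,743,018.80 − $2,046,700 = $3,696,318.80. Interest = $1,622,292.00, so EBIT − I = $2,074,026.80.
DCL = contribution ÷ (EBIT − I) = $5,743,018.80 ÷ $2,074,026.80 = 2.7690.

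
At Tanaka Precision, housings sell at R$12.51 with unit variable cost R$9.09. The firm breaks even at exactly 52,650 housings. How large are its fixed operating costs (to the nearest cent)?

R$180,063.00

Each unit contributes R$12.51 − R$9.09 = R$3.42.
Since BE = FC / CM, FC = 52,650 × R$3.42 = R$180,063.00.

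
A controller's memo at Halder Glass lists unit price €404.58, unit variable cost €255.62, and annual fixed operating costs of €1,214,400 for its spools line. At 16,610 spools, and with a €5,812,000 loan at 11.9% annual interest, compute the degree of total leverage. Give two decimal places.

Total contribution margin = 16,610 × €148.96 = €2,474,225.60.
EBIT = €2,474,225.60 − €1,214,400 = €1,259,825.60. Interest = €691,628.00.
DOL = €2,474,225.60 ÷ €1,259,825.60 = 1.9639; DFL = €1,259,825.60 ÷ €568,197.60 = 2.2172.
Combined leverage = 1.9639 × 2.2172 = 4.3544.

4.35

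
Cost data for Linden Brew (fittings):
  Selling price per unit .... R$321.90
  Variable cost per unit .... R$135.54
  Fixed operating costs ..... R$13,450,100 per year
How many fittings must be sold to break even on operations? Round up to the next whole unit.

72,173 fittings

Unit CM = price − variable cost = R$321.90 − R$135.54 = R$186.36.
Units to break even: R$13,450,100 ÷ R$186.36 = 72,172.68, rounded up to 72,173.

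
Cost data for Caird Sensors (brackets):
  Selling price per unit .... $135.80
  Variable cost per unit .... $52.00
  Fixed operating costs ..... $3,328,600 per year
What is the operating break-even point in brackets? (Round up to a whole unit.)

39,721 brackets

Each unit contributes $135.80 − $52.00 = $83.80.
Units to break even: $3,328,600 ÷ $83.80 = 39,720.76, rounded up to 39,721.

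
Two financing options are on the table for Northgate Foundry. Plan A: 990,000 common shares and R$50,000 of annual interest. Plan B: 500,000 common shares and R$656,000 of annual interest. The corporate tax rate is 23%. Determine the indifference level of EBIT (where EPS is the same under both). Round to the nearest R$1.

R$1,274,367

At indifference, (EBIT − 50,000)(1 − t)/990,000 = (EBIT − 656,000)(1 − t)/500,000.
Cancelling (1 − t) and cross-multiplying: 500,000·(EBIT − 50,000) = 990,000·(EBIT − 656,000).
Solving, EBIT = (656,000·990,000 − 50,000·500,000) / (990,000 − 500,000) = 624,440,000,000 / 490,000 = 1,274,367.35.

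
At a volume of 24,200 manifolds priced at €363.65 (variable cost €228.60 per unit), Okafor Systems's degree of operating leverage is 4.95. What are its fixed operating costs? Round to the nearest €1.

Total contribution margin = 24,200 × €135.05 = €3,268,210.00.
Since DOL = CM ÷ EBIT, EBIT = €3,268,210.00 ÷ 4.95 = €660,244.44.
And FC = contribution − EBIT = €3,268,210.00 − €660,244.44 = €2,607,966.

€2,607,966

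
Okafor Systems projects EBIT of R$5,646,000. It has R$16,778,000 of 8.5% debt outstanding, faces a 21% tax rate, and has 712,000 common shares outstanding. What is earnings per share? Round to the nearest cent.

Pre-tax income = R$5,646,000 − R$1,426,130.00 = R$4,219,870.00.
Net income = R$4,219,870.00 × (1 − 0.21) = R$3,333,697.30.
Per share: R$3,333,697.30 / 712,000 shares = R$4.68.

R$4.68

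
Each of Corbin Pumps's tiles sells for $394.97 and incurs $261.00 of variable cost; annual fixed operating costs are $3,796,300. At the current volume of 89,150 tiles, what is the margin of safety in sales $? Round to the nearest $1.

$24,019,334

Contribution margin per unit = $394.97 − $261.00 = $133.97. Break-even units = $3,796,300 ÷ $133.97 = 28,336.94; break-even revenue = 28,336.94 × $394.97 = $11,192,241.63.
Current sales = 89,150 × $394.97 = $35,211,575.50.
Margin of safety = $35,211,575.50 − $11,192,241.63 = $24,019,334.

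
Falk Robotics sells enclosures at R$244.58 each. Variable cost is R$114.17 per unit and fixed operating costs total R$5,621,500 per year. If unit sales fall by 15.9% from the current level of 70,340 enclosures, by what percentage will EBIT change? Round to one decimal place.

Contribution at this volume is 70,340 × R$130.41 = R$9,173,039.40.
Subtracting fixed costs: EBIT = R$9,173,039.40 − R$5,621,500 = R$3,551,539.40.
So DOL = total CM / EBIT = R$9,173,039.40 / R$3,551,539.40 = 2.5828.
Operating income changes by 2.5828 × -15.9% = -41.1%.

-41.1%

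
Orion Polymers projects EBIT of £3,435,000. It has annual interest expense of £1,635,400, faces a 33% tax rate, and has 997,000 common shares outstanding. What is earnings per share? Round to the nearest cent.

Interest = £1,635,400.00, so EBT = £3,435,000 − £1,635,400.00 = £1,799,600.00.
After tax at 33%: net income = £1,799,600.00 × 0.67 = £1,205,732.00.
EPS = £1,205,732.00 ÷ 997,000 = £1.21.

£1.21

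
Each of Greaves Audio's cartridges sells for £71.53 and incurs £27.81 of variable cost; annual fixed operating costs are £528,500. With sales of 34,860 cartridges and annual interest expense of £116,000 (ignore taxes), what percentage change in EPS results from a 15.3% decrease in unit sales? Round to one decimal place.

-26.5%

Contribution at this volume is 34,860 × £43.72 = £1,524,079.20.
Operating income = contribution − fixed costs = £1,524,079.20 − £528,500 = £995,579.20.
Interest = £116,000.00, so EBIT − I = £879,579.20.
DCL = total CM / (EBIT − I) = £1,524,079.20 / £879,579.20 = 1.7327.
EPS therefore changes by 1.7327 × (-15.3%) = -26.5%.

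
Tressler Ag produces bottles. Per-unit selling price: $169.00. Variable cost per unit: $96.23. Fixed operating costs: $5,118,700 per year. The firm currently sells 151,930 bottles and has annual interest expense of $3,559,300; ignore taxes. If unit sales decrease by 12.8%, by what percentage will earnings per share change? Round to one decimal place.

-59.5%

At 151,930 units, contribution = 151,930 × $72.77 = $11,055,946.10.
EBIT = $11,055,946.10 − $5,118,700 = $5,937,246.10.
Interest = $3,559,300.00, so EBIT − I = $2,377,946.10.
DCL = total CM / (EBIT − I) = $11,055,946.10 / $2,377,946.10 = 4.6494.
EPS therefore changes by 4.6494 × (-12.8%) = -59.5%.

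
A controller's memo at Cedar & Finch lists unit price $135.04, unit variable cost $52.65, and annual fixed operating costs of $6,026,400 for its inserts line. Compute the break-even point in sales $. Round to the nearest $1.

CM per unit = $135.04 − $52.65 = $82.39; CM ratio = $82.39 / $135.04 = 0.6101.
Break-even sales = FC ÷ CM ratio = $6,026,400 × $135.04 / $82.39 = $9,877,474.

$9,877,474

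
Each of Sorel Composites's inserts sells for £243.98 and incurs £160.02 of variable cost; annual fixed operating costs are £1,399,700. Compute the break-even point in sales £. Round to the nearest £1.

£4,067,399

CM per unit = £243.98 − £160.02 = £83.96; CM ratio = £83.96 / £243.98 = 0.3441.
Break-even revenue = fixed costs × price ÷ CM = £1,399,700 × £243.98 ÷ £83.96 = £4,067,399.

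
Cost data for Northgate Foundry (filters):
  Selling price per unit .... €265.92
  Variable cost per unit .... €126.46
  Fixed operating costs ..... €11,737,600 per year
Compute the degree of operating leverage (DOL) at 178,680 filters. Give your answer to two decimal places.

1.89

Contribution at this volume is 178,680 × €139.46 = €24,918,712.80.
Operating income = contribution − fixed costs = €24,918,712.80 − €11,737,600 = €13,181,112.80.
So DOL = total CM / EBIT = €24,918,712.80 / €13,181,112.80 = 1.8905.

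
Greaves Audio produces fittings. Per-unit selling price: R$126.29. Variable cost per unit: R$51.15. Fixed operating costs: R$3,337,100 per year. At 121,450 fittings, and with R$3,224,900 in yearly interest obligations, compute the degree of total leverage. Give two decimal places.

3.56

Total contribution margin = 121,450 × R$75.14 = R$9,125,753.00.
EBIT = R$9,125,753.00 − R$3,337,100 = R$5,788,653.00. Interest = R$3,224,900.00, so EBIT − I = R$2,563,753.00.
Degree of total leverage = total CM / (EBIT − interest) = R$9,125,753.00 / R$2,563,753.00 = 3.5595.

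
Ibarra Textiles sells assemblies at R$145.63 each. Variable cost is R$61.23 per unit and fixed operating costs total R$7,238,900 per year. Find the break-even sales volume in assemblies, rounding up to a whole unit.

85,769 assemblies

Unit CM = price − variable cost = R$145.63 − R$61.23 = R$84.40.
Units to break even: R$7,238,900 ÷ R$84.40 = 85,768.96, rounded up to 85,769.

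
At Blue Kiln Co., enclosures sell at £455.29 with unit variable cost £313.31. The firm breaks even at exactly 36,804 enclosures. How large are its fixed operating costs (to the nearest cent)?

£5,225,431.92

Contribution margin per unit = £455.29 − £313.31 = £141.98.
Fixed costs = break-even units × CM = 36,804 × £141.98 = £5,225,431.92.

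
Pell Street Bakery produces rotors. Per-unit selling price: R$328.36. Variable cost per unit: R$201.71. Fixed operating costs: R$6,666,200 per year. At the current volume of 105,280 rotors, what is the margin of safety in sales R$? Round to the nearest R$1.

Unit CM = price − variable cost = R$328.36 − R$201.71 = R$126.65. Break-even units = R$6,666,200 ÷ R$126.65 = 52,634.82; break-even revenue = 52,634.82 × R$328.36 = R$17,283,169.62.
Current sales = 105,280 × R$328.36 = R$34,569,740.80.
Margin of safety = R$34,569,740.80 − R$17,283,169.62 = R$17,286,571.

R$17,286,571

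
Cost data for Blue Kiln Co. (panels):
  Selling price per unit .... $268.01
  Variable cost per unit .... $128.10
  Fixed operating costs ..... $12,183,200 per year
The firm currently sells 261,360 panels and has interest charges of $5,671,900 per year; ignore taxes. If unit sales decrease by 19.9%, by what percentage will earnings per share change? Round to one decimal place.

-38.9%

Contribution at this volume is 261,360 × $139.91 = $36,566,877.60.
Subtracting fixed costs: EBIT = $36,566,877.60 − $12,183,200 = $24,383,677.60.
After interest of $5,671,900.00, pre-tax earnings = $18,711,777.60.
Degree of combined leverage = contribution ÷ (EBIT − I) = $36,566,877.60 ÷ $18,711,777.60 = 1.9542.
EPS therefore changes by 1.9542 × (-19.9%) = -38.9%.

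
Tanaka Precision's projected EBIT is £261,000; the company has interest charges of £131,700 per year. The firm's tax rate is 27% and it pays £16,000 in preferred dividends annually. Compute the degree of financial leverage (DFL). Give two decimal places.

2.43

Annual interest charges come to £131,700.00.
Pre-tax preferred-dividend burden = £16,000 ÷ (1 − 0.27) = £21,917.81.
DFL = EBIT ÷ [EBIT − I − D_p/(1−t)] = £261,000 ÷ [£261,000 − £131,700.00 − £21,917.81] = £261,000 ÷ £107,382.19 = 2.4306.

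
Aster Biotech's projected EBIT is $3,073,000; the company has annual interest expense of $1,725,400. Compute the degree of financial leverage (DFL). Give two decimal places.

2.28

Annual interest charges come to $1,725,400.00.
Degree of financial leverage = EBIT / (EBIT − interest) = $3,073,000 / $1,347,600.00 = 2.2804.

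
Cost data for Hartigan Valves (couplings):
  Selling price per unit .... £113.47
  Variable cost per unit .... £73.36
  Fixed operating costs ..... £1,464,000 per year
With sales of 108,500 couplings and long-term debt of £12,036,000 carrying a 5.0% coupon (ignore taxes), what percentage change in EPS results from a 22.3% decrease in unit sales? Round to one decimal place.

-42.5%

At 108,500 units, contribution = 108,500 × £40.11 = £4,351,935.00.
Subtracting fixed costs: EBIT = £4,351,935.00 − £1,464,000 = £2,887,935.00.
Interest = £601,800.00, so EBIT − I = £2,286,135.00.
Degree of combined leverage = contribution ÷ (EBIT − I) = £4,351,935.00 ÷ £2,286,135.00 = 1.9036.
%ΔEPS = DCL × %ΔSales = 1.9036 × -22.3% = -42.5%.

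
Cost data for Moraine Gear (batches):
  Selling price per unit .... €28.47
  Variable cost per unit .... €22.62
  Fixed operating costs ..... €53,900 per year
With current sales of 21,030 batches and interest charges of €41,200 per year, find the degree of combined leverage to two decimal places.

Contribution at this volume is 21,030 × €5.85 = €123,025.50.
EBIT = €123,025.50 − €53,900 = €69,125.50. Interest = €41,200.00, so EBIT − I = €27,925.50.
DCL = contribution ÷ (EBIT − I) = €123,025.50 ÷ €27,925.50 = 4.4055.

4.41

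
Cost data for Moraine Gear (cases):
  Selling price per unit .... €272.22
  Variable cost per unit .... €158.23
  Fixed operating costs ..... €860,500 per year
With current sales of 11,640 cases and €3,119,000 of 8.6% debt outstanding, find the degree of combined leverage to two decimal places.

6.70

Total contribution margin = 11,640 × €113.99 = €1,326,843.60.
EBIT = €1,326,843.60 − €860,500 = €466,343.60. Interest = €268,234.00, so EBIT − I = €198,109.60.
Degree of total leverage = total CM / (EBIT − interest) = €1,326,843.60 / €198,109.60 = 6.6975.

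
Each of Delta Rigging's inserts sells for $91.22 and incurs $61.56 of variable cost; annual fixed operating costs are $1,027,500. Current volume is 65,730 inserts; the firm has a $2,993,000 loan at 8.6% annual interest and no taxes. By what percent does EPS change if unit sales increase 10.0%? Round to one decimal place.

Contribution at this volume is 65,730 × $29.66 = $1,949,551.80.
EBIT = $1,949,551.80 − $1,027,500 = $922,051.80.
After interest of $257,398.00, pre-tax earnings = $664,653.80.
Degree of combined leverage = contribution ÷ (EBIT − I) = $1,949,551.80 ÷ $664,653.80 = 2.9332.
%ΔEPS = DCL × %ΔSales = 2.9332 × +10.0% = +29.3%.

+29.3%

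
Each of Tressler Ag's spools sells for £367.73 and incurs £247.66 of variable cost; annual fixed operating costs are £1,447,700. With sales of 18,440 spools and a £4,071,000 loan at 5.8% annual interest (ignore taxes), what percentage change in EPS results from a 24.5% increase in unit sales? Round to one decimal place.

Total contribution margin = 18,440 × £120.07 = £2,214,090.80.
EBIT = £2,214,090.80 − £1,447,700 = £766,390.80.
After interest of £236,118.00, pre-tax earnings = £530,272.80.
Degree of combined leverage = contribution ÷ (EBIT − I) = £2,214,090.80 ÷ £530,272.80 = 4.1754.
EPS therefore changes by 4.1754 × (+24.5%) = +102.3%.

+102.3%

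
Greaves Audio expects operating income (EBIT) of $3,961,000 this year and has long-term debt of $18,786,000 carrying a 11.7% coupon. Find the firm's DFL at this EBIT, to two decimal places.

Annual interest charges come to $2,197,962.00.
DFL = EBIT ÷ (EBIT − I) = $3,961,000 ÷ ($3,961,000 − $2,197,962.00) = $3,961,000 ÷ $1,763,038.00 = 2.2467.

2.25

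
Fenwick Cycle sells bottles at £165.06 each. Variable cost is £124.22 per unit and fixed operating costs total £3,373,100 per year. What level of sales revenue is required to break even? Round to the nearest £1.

CM per unit = £165.06 − £124.22 = £40.84; CM ratio = £40.84 / £165.06 = 0.2474.
Break-even revenue = fixed costs × price ÷ CM = £3,373,100 × £165.06 ÷ £40.84 = £13,632,808.

£13,632,808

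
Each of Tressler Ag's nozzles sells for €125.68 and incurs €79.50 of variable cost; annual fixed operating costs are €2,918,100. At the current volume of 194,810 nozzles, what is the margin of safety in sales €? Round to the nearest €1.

Contribution margin per unit = €125.68 − €79.50 = €46.18. Break-even units = €2,918,100 ÷ €46.18 = 63,189.69; break-even revenue = 63,189.69 × €125.68 = €7,941,680.55.
Actual sales revenue = 194,810 × €125.68 = €24,483,720.80.
Margin of safety = €24,483,720.80 − €7,941,680.55 = €16,542,040.

€16,542,040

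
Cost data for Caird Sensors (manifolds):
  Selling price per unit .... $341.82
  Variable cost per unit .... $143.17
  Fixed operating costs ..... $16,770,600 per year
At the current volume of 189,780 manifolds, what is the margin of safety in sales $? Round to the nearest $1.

Each unit contributes $341.82 − $143.17 = $198.65. Break-even units = $16,770,600 ÷ $198.65 = 84,422.85; break-even revenue = 84,422.85 × $341.82 = $28,857,420.05.
Actual sales revenue = 189,780 × $341.82 = $64,870,599.60.
Margin of safety = $64,870,599.60 − $28,857,420.05 = $36,013,180.

$36,013,180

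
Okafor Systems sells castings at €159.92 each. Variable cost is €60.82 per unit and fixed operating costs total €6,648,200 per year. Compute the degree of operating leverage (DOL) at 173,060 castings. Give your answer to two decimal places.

1.63

At 173,060 units, contribution = 173,060 × €99.10 = €17,150,246.00.
EBIT = €17,150,246.00 − €6,648,200 = €10,502,046.00.
DOL = contribution ÷ EBIT = €17,150,246.00 ÷ €10,502,046.00 = 1.6330.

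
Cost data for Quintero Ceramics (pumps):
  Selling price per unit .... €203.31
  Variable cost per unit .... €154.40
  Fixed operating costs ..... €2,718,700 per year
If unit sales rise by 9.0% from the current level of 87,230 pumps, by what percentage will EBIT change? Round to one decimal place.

+24.8%

Contribution at this volume is 87,230 × €48.91 = €4,266,419.30.
Subtracting fixed costs: EBIT = €4,266,419.30 − €2,718,700 = €1,547,719.30.
DOL = contribution ÷ EBIT = €4,266,419.30 ÷ €1,547,719.30 = 2.7566.
So EBIT moves 2.7566 × (+9.0%) = +24.8%.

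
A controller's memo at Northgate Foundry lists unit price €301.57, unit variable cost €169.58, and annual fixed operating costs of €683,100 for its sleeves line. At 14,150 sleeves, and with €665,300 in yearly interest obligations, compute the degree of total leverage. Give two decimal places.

3.60

Contribution at this volume is 14,150 × €131.99 = €1,867,658.50.
Operating income = contribution − fixed costs = €1,867,658.50 − €683,100 = €1,184,558.50. Interest = €665,300.00.
DOL = €1,867,658.50 ÷ €1,184,558.50 = 1.5767; DFL = €1,184,558.50 ÷ €519,258.50 = 2.2813.
Combined leverage = 1.5767 × 2.2813 = 3.5969.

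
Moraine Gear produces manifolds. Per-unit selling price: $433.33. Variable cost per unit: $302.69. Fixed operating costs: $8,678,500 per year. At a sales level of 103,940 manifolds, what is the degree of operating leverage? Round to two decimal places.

2.77

Contribution at this volume is 103,940 × $130.64 = $13,578,721.60.
Operating income = contribution − fixed costs = $13,578,721.60 − $8,678,500 = $4,900,221.60.
So DOL = total CM / EBIT = $13,578,721.60 / $4,900,221.60 = 2.7710.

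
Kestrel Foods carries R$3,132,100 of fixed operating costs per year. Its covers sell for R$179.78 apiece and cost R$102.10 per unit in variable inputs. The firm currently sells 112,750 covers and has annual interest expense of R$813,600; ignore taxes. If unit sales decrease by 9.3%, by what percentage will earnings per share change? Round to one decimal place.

At 112,750 units, contribution = 112,750 × R$77.68 = R$8,758,420.00.
EBIT = R$8,758,420.00 − R$3,132,100 = R$5,626,320.00.
Interest = R$813,600.00, so EBIT − I = R$4,812,720.00.
Degree of combined leverage = contribution ÷ (EBIT − I) = R$8,758,420.00 ÷ R$4,812,720.00 = 1.8198.
EPS therefore changes by 1.8198 × (-9.3%) = -16.9%.

-16.9%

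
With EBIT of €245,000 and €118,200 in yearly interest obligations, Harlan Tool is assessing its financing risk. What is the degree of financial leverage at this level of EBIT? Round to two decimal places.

1.93

Interest = €118,200.00.
Degree of financial leverage = EBIT / (EBIT − interest) = €245,000 / €126,800.00 = 1.9322.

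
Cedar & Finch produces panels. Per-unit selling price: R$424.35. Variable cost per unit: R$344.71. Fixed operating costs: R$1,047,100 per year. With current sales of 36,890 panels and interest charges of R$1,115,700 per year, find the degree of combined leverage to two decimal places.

Total contribution margin = 36,890 × R$79.64 = R$2,937,919.60.
EBIT = R$2,937,919.60 − R$1,047,100 = R$1,890,819.60. Interest = R$1,115,700.00, so EBIT − I = R$775,119.60.
DCL = contribution ÷ (EBIT − I) = R$2,937,919.60 ÷ R$775,119.60 = 3.7903.

3.79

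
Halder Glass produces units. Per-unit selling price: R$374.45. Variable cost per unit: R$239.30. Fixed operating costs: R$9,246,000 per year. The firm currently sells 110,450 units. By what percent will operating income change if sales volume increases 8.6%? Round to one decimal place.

+22.6%

Total contribution margin = 110,450 × R$135.15 = R$14,927,317.50.
Subtracting fixed costs: EBIT = R$14,927,317.50 − R$9,246,000 = R$5,681,317.50.
Degree of operating leverage = R$14,927,317.50 / R$5,681,317.50 = 2.6274.
%ΔEBIT = DOL × %ΔSales = 2.6274 × +8.6% = +22.6%.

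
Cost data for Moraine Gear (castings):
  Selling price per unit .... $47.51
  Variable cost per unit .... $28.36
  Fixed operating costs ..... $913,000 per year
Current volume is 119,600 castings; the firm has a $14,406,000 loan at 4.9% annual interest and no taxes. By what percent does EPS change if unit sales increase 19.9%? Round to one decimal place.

Total contribution margin = 119,600 × $19.15 = $2,290,340.00.
EBIT = $2,290,340.00 − $913,000 = $1,377,340.00.
After interest of $705,894.00, pre-tax earnings = $671,446.00.
Degree of combined leverage = contribution ÷ (EBIT − I) = $2,290,340.00 ÷ $671,446.00 = 3.4111.
EPS therefore changes by 3.4111 × (+19.9%) = +67.9%.

+67.9%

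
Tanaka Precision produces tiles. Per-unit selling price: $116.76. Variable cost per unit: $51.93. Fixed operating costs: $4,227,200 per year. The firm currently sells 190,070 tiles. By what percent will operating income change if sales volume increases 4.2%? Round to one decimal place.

At 190,070 units, contribution = 190,070 × $64.83 = $12,322,238.10.
Subtracting fixed costs: EBIT = $12,322,238.10 − $4,227,200 = $8,095,038.10.
Degree of operating leverage = $12,322,238.10 / $8,095,038.10 = 1.5222.
Operating income changes by 1.5222 × +4.2% = +6.4%.

+6.4%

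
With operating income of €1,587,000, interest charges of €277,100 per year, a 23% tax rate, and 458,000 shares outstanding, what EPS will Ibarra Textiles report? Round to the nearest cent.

€2.20

Interest = €277,100.00, so EBT = €1,587,000 − €277,100.00 = €1,309,900.00.
Net income = €1,309,900.00 × (1 − 0.23) = €1,008,623.00.
EPS = €1,008,623.00 ÷ 458,000 = €2.20.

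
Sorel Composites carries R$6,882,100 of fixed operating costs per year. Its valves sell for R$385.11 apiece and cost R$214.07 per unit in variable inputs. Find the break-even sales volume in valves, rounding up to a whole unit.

40,237 valves

Each unit contributes R$385.11 − R$214.07 = R$171.04.
Units to break even: R$6,882,100 ÷ R$171.04 = 40,236.79, rounded up to 40,237.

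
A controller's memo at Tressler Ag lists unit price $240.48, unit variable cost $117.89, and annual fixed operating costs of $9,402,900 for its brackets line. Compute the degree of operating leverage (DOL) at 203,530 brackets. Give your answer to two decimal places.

Total contribution margin = 203,530 × $122.59 = $24,950,742.70.
EBIT = $24,950,742.70 − $9,402,900 = $15,547,842.70.
So DOL = total CM / EBIT = $24,950,742.70 / $15,547,842.70 = 1.6048.

1.60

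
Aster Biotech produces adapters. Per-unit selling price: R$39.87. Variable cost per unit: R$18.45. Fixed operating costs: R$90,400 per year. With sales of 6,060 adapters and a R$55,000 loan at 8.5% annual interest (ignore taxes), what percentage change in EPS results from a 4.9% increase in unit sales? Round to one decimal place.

+18.3%

Contribution at this volume is 6,060 × R$21.42 = R$129,805.20.
Operating income = contribution − fixed costs = R$129,805.20 − R$90,400 = R$39,405.20.
After interest of R$4,675.00, pre-tax earnings = R$34,730.20.
Degree of combined leverage = contribution ÷ (EBIT − I) = R$129,805.20 ÷ R$34,730.20 = 3.7375.
%ΔEPS = DCL × %ΔSales = 3.7375 × +4.9% = +18.3%.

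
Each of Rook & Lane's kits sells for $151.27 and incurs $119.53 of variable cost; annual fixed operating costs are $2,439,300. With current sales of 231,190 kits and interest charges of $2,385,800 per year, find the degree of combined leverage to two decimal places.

2.92

Total contribution margin = 231,190 × $31.74 = $7,337,970.60.
Operating income = contribution − fixed costs = $7,337,970.60 − $2,439,300 = $4,898,670.60. Interest = $2,385,800.00.
DOL = $7,337,970.60 ÷ $4,898,670.60 = 1.4980; DFL = $4,898,670.60 ÷ $2,512,870.60 = 1.9494.
DCL = DOL × DFL = 1.4980 × 1.9494 = 2.9202.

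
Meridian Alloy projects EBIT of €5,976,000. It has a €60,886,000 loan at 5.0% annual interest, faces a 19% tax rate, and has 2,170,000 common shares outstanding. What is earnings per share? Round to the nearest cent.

Interest = €3,044,300.00, so EBT = €5,976,000 − €3,044,300.00 = €2,931,700.00.
After tax at 19%: net income = €2,931,700.00 × 0.81 = €2,374,677.00.
EPS = €2,374,677.00 ÷ 2,170,000 = €1.09.

€1.09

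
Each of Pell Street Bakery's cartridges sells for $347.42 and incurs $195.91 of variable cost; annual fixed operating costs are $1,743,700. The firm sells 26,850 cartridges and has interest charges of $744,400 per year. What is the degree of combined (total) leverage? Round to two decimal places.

2.57

Contribution at this volume is 26,850 × $151.51 = $4,068,043.50.
EBIT = $4,068,043.50 − $1,743,700 = $2,324,343.50. Interest = $744,400.00.
DOL = $4,068,043.50 ÷ $2,324,343.50 = 1.7502; DFL = $2,324,343.50 ÷ $1,579,943.50 = 1.4712.
Combined leverage = 1.7502 × 1.4712 = 2.5749.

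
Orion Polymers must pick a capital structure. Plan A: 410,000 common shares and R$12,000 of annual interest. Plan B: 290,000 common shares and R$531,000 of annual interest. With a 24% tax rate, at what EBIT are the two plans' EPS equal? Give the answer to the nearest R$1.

At indifference, (EBIT − 12,000)(1 − t)/410,000 = (EBIT − 531,000)(1 − t)/290,000.
The (1 − t) factor cancels: (EBIT − 12,000) × 290,000 = (EBIT − 531,000) × 410,000.
EBIT × (410,000 − 290,000) = 531,000 × 410,000 − 12,000 × 290,000 = 214,230,000,000, so EBIT = 214,230,000,000 ÷ 120,000 = 1,785,250.00.

R$1,785,250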